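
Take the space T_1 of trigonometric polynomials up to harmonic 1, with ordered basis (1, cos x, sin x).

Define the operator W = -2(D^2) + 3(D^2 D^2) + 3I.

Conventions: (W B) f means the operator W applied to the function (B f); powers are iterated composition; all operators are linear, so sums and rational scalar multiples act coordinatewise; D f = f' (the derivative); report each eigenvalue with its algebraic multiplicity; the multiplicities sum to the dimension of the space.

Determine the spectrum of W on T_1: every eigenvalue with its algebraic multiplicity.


image of 1: 3
image of cos x: 8cos x
image of sin x: 8sin x
the matrix is diagonal; its diagonal is (3, 8, 8)
for a triangular matrix the eigenvalues are the diagonal entries, with algebraic multiplicity their repetition count

λ = 3 (multiplicity 1), λ = 8 (multiplicity 2)


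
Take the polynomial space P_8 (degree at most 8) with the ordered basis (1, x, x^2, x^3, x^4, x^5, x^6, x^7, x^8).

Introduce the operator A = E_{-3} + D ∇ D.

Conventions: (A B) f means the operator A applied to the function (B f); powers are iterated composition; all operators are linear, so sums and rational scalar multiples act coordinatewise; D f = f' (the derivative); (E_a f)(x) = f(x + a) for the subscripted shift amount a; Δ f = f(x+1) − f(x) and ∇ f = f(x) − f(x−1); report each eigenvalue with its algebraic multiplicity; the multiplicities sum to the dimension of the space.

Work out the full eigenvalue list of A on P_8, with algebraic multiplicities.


image of 1: 1
image of x: x - 3
image of x^2: x^2 - 6x + 9
image of x^3: x^3 - 9x^2 + 27x - 21
image of x^4: x^4 - 12x^3 + 54x^2 - 84x + 69
image of x^5: x^5 - 15x^4 + 90x^3 - 210x^2 + 345x - 223
image of x^6: x^6 - 18x^5 + 135x^4 - 420x^3 + 1035x^2 - 1338x + 699
image of x^7: x^7 - 21x^6 + 189x^5 - 735x^4 + 2415x^3 - 4683x^2 + 4893x - 2145
image of x^8: x^8 - 24x^7 + 252x^6 - 1176x^5 + 4830x^4 - 12488x^3 + 19572x^2 - 17160x + 6505
the matrix is upper triangular; its diagonal is (1, 1, 1, 1, 1, 1, 1, 1, 1)
for a triangular matrix the eigenvalues are the diagonal entries, with algebraic multiplicity their repetition count

λ = 1 (multiplicity 9)


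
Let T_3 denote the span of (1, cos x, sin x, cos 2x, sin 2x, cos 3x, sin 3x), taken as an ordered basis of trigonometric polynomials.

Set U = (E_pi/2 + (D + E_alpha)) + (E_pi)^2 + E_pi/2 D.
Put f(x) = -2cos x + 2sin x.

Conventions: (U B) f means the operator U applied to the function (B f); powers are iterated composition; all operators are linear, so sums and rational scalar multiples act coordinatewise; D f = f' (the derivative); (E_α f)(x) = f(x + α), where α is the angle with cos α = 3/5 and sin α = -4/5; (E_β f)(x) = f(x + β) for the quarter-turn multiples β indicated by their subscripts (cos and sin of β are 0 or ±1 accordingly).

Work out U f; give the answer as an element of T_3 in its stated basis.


g(x) = (6/5)cos x + (18/5)sin x

E_pi/2 f = 2cos x + 2sin x
D f = 2cos x + 2sin x
E_alpha f = -(14/5)cos x - (2/5)sin x
(D + E_alpha) f = -(4/5)cos x + (8/5)sin x
(E_pi/2 + (D + E_alpha)) f = (6/5)cos x + (18/5)sin x
E_pi f = 2cos x - 2sin x
E_pi E_pi f = -2cos x + 2sin x
D f = 2cos x + 2sin x
E_pi/2 D f = 2cos x - 2sin x
((E_pi/2 + (D + E_alpha)) + (E_pi)^2 + E_pi/2 D) f = (6/5)cos x + (18/5)sin x


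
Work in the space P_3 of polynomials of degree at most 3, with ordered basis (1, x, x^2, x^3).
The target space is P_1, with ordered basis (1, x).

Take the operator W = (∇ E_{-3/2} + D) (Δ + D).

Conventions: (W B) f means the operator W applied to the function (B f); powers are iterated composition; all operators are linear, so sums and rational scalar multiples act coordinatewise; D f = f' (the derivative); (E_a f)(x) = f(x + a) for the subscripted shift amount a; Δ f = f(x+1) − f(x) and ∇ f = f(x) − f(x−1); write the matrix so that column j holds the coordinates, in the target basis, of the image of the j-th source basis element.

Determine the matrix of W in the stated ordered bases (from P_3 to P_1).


the matrix is [[0, 0, 8, -18]; [0, 0, 0, 24]] (rows listed top to bottom)

image of 1: 0
image of x: 0
image of x^2: 8
image of x^3: 24x - 18
each image's coordinates form column j of the matrix


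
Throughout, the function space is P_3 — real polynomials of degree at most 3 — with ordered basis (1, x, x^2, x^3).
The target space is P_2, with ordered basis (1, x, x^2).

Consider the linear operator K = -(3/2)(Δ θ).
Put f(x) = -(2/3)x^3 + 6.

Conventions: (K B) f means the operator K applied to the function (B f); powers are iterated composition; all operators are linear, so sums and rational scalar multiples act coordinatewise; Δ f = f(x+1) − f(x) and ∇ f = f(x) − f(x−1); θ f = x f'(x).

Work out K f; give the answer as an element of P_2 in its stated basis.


θ f = -2x^3
Δ θ f = -6x^2 - 6x - 2
(-(3/2)(Δ θ)) f = 9x^2 + 9x + 3

the image equals g(x) = 9x^2 + 9x + 3


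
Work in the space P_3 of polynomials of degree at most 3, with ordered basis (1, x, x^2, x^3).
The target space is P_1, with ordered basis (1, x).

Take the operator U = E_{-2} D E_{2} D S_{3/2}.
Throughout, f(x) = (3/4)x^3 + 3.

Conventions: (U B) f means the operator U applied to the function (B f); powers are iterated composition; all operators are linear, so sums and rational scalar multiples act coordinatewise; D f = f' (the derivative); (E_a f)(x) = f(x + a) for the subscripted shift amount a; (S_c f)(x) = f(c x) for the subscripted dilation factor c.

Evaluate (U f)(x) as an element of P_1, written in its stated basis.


S_{3/2} f = (81/32)x^3 + 3
D S_{3/2} f = (243/32)x^2
E_{2} D S_{3/2} f = (243/32)x^2 + (243/8)x + 243/8
D E_{2} D S_{3/2} f = (243/16)x + 243/8
E_{-2} (D E_{2}) D S_{3/2} f = (243/16)x

the image equals g(x) = (243/16)x


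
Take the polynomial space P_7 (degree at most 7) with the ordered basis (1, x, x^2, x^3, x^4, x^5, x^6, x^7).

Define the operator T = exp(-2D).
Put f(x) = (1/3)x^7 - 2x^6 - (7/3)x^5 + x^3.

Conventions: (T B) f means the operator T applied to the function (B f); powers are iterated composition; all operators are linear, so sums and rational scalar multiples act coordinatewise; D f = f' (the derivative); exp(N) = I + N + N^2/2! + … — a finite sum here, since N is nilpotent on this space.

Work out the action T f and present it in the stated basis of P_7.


the image equals g(x) = (1/3)x^7 - (20/3)x^6 + (149/3)x^5 - 190x^4 + (1243/3)x^3 - (1570/3)x^2 + (1076/3)x - 104

order-1 term: -(14/3)x^6 + 24x^5 + (70/3)x^4 - 6x^2
order-2 term: 28x^5 - 120x^4 - (280/3)x^3 + 12x
order-3 term: -(280/3)x^4 + 320x^3 + (560/3)x^2 - 8
order-4 term: (560/3)x^3 - 480x^2 - (560/3)x
order-5 term: -224x^2 + 384x + 224/3
order-6 term: (448/3)x - 128
order-7 term: -128/3
the series for exp(-2D) f terminates at order 7
exp(-2D) f = (1/3)x^7 - (20/3)x^6 + (149/3)x^5 - 190x^4 + (1243/3)x^3 - (1570/3)x^2 + (1076/3)x - 104


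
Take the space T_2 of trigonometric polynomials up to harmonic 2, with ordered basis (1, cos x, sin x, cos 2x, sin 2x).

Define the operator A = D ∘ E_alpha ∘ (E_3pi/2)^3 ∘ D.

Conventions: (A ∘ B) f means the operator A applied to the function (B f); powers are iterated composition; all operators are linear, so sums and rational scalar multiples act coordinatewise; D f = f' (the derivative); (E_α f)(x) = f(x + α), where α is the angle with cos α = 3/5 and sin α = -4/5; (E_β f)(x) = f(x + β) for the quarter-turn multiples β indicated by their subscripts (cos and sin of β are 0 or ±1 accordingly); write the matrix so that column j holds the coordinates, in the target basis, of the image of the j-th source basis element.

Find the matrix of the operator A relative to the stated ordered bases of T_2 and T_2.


the matrix is [[0, 0, 0, 0, 0]; [0, -4/5, -3/5, 0, 0]; [0, 3/5, -4/5, 0, 0]; [0, 0, 0, -28/25, -96/25]; [0, 0, 0, 96/25, -28/25]] (rows listed top to bottom)

image of 1: 0
image of cos x: -(4/5)cos x + (3/5)sin x
image of sin x: -(3/5)cos x - (4/5)sin x
image of cos 2x: -(28/25)cos 2x + (96/25)sin 2x
image of sin 2x: -(96/25)cos 2x - (28/25)sin 2x
each image's coordinates form column j of the matrix


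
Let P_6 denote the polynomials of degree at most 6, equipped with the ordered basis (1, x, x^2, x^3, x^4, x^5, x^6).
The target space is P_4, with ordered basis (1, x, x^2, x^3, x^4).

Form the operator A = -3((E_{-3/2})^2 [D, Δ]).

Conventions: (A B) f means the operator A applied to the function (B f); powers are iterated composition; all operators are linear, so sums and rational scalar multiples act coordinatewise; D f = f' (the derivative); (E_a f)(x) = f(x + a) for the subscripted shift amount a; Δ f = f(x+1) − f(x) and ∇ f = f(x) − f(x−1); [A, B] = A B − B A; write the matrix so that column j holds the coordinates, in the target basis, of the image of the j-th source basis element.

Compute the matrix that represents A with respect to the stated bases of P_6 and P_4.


the matrix is [[0, 0, 0, 0, 0, 0, 0]; [0, 0, 0, 0, 0, 0, 0]; [0, 0, 0, 0, 0, 0, 0]; [0, 0, 0, 0, 0, 0, 0]; [0, 0, 0, 0, 0, 0, 0]] (rows listed top to bottom)

image of 1: 0
image of x: 0
image of x^2: 0
image of x^3: 0
image of x^4: 0
image of x^5: 0
image of x^6: 0
each image's coordinates form column j of the matrix


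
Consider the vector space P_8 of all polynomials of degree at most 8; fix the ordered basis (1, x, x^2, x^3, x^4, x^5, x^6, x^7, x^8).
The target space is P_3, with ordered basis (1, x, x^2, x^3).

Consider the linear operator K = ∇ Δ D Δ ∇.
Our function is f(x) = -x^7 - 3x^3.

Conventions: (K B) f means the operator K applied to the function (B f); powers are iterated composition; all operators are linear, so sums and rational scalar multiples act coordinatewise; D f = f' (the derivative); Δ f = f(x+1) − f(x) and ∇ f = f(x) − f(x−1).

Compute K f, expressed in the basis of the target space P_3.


the result is g(x) = -2520x^2 - 840

∇ f = -7x^6 + 21x^5 - 35x^4 + 35x^3 - 30x^2 + 16x - 4
Δ ∇ f = -42x^5 - 70x^3 - 32x
D Δ ∇ f = -210x^4 - 210x^2 - 32
Δ D Δ ∇ f = -840x^3 - 1260x^2 - 1260x - 420
∇ Δ D Δ ∇ f = -2520x^2 - 840


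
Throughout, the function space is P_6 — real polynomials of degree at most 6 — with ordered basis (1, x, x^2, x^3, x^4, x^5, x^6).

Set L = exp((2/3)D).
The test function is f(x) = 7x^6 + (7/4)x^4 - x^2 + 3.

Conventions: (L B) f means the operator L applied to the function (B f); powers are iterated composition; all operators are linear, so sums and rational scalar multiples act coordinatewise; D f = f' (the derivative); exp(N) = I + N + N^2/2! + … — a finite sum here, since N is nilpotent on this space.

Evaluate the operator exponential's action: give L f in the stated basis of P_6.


order-1 term: 28x^5 + (14/3)x^3 - (4/3)x
order-2 term: (140/3)x^4 + (14/3)x^2 - 4/9
order-3 term: (1120/27)x^3 + (56/27)x
order-4 term: (560/27)x^2 + 28/81
order-5 term: (448/81)x
order-6 term: 448/729
the series for exp((2/3)D) f terminates at order 6
exp((2/3)D) f = 7x^6 + 28x^5 + (581/12)x^4 + (1246/27)x^3 + (659/27)x^2 + (508/81)x + 2563/729

g(x) = 7x^6 + 28x^5 + (581/12)x^4 + (1246/27)x^3 + (659/27)x^2 + (508/81)x + 2563/729


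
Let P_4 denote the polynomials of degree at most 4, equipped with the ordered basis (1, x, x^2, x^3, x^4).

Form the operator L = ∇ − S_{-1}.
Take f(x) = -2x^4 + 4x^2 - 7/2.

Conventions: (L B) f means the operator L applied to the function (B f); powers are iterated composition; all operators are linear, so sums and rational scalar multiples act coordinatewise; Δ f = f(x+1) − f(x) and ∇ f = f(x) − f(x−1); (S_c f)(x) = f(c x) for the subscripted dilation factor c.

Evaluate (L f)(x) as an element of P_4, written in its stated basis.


∇ f = -8x^3 + 12x^2 - 2
S_{-1} f = -2x^4 + 4x^2 - 7/2
(-S_{-1}) f = 2x^4 - 4x^2 + 7/2
(∇ − S_{-1}) f = 2x^4 - 8x^3 + 8x^2 + 3/2

the result is g(x) = 2x^4 - 8x^3 + 8x^2 + 3/2


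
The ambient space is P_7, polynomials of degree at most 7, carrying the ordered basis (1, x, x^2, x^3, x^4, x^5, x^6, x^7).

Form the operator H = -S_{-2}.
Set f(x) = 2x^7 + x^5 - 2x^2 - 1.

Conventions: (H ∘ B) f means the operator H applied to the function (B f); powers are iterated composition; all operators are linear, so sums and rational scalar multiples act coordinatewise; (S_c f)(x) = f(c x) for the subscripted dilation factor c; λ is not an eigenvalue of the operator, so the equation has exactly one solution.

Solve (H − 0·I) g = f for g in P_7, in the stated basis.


write g with unknown coordinates in the stated basis and equate coefficients in (H − 0·I) g = f
solving from the highest basis element down gives g = (1/64)x^7 + (1/32)x^5 + (1/2)x^2 + 1
check: H g = 2x^7 + x^5 - 2x^2 - 1
so H g − 0·g = 2x^7 + x^5 - 2x^2 - 1 = f ✓

the result is g(x) = (1/64)x^7 + (1/32)x^5 + (1/2)x^2 + 1


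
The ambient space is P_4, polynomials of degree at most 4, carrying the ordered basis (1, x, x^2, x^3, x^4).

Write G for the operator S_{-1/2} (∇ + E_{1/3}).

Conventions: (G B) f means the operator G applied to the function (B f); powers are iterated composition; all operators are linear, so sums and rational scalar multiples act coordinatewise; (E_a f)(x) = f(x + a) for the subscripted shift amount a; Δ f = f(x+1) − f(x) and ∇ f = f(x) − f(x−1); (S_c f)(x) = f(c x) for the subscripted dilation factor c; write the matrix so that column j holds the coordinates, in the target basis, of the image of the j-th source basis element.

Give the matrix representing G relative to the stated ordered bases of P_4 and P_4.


the matrix is [[1, 4/3, -8/9, 28/27, -80/81]; [0, -1/2, -4/3, 4/3, -56/27]; [0, 0, 1/4, 1, -4/3]; [0, 0, 0, -1/8, -2/3]; [0, 0, 0, 0, 1/16]] (rows listed top to bottom)

image of 1: 1
image of x: -(1/2)x + 4/3
image of x^2: (1/4)x^2 - (4/3)x - 8/9
image of x^3: -(1/8)x^3 + x^2 + (4/3)x + 28/27
image of x^4: (1/16)x^4 - (2/3)x^3 - (4/3)x^2 - (56/27)x - 80/81
each image's coordinates form column j of the matrix


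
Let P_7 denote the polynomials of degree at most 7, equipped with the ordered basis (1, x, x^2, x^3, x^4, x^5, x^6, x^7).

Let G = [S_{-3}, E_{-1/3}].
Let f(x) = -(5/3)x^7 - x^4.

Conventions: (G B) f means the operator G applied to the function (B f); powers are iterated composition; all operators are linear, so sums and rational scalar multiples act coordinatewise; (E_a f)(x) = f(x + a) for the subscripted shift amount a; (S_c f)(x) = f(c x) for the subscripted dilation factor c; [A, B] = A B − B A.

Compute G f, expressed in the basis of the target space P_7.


E_{-1/3} f = -(5/3)x^7 + (35/9)x^6 - (35/9)x^5 + (94/81)x^4 + (149/243)x^3 - (127/243)x^2 + (289/2187)x - 76/6561
S_{-3} E_{-1/3} f = 3645x^7 + 2835x^6 + 945x^5 + 94x^4 - (149/9)x^3 - (127/27)x^2 - (289/729)x - 76/6561
S_{-3} f = 3645x^7 - 81x^4
E_{-1/3} S_{-3} f = 3645x^7 - 8505x^6 + 8505x^5 - 4806x^4 + 1683x^3 - 369x^2 + 47x - 8/3
[S_{-3}, E_{-1/3}] f = 11340x^6 - 7560x^5 + 4900x^4 - (15296/9)x^3 + (9836/27)x^2 - (34552/729)x + 17420/6561

the image equals g(x) = 11340x^6 - 7560x^5 + 4900x^4 - (15296/9)x^3 + (9836/27)x^2 - (34552/729)x + 17420/6561


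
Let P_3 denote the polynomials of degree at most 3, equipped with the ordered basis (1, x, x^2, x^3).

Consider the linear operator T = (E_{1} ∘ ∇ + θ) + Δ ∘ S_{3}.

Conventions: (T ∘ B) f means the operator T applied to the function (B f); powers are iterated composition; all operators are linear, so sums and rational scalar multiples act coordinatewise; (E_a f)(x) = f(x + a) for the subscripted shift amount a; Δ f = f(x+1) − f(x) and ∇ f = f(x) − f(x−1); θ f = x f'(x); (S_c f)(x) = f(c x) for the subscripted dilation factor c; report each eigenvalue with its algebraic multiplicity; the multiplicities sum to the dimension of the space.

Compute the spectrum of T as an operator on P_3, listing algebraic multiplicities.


image of 1: 0
image of x: x + 4
image of x^2: 2x^2 + 20x + 10
image of x^3: 3x^3 + 84x^2 + 84x + 28
the matrix is upper triangular; its diagonal is (0, 1, 2, 3)
for a triangular matrix the eigenvalues are the diagonal entries, with algebraic multiplicity their repetition count

λ = 0 (multiplicity 1), λ = 1 (multiplicity 1), λ = 2 (multiplicity 1), λ = 3 (multiplicity 1)


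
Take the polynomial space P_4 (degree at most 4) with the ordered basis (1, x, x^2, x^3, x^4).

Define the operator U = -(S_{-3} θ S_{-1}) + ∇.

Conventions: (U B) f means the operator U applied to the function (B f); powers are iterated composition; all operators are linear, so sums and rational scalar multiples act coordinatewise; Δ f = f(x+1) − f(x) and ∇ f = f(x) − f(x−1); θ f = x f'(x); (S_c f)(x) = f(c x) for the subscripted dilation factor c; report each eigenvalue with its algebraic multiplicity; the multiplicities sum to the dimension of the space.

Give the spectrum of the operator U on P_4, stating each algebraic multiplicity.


image of 1: 0
image of x: -3x + 1
image of x^2: -18x^2 + 2x - 1
image of x^3: -81x^3 + 3x^2 - 3x + 1
image of x^4: -324x^4 + 4x^3 - 6x^2 + 4x - 1
the matrix is upper triangular; its diagonal is (0, -3, -18, -81, -324)
for a triangular matrix the eigenvalues are the diagonal entries, with algebraic multiplicity their repetition count

λ = -324 (multiplicity 1), λ = -81 (multiplicity 1), λ = -18 (multiplicity 1), λ = -3 (multiplicity 1), λ = 0 (multiplicity 1)


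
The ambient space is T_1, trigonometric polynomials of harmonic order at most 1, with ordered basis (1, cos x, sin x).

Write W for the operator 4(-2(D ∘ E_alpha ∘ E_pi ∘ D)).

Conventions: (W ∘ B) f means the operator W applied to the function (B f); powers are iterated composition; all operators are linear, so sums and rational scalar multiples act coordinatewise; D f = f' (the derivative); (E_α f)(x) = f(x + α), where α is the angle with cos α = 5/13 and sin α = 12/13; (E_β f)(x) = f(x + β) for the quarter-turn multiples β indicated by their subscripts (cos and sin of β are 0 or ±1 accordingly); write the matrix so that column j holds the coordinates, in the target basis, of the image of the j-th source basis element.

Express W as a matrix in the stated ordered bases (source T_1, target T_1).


image of 1: 0
image of cos x: -(40/13)cos x + (96/13)sin x
image of sin x: -(96/13)cos x - (40/13)sin x
each image's coordinates form column j of the matrix

the matrix is [[0, 0, 0]; [0, -40/13, -96/13]; [0, 96/13, -40/13]] (rows listed top to bottom)


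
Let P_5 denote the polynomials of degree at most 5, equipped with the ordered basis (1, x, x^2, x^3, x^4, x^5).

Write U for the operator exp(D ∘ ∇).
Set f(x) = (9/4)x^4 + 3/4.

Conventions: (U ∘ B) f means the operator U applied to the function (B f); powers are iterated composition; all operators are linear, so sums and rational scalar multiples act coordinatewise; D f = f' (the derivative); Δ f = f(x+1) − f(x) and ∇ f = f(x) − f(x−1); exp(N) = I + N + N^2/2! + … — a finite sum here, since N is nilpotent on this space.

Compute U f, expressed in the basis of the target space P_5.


order-1 term: 27x^2 - 27x + 9
order-2 term: 27
the series for exp(D ∘ ∇) f terminates at order 2
exp(D ∘ ∇) f = (9/4)x^4 + 27x^2 - 27x + 147/4

g(x) = (9/4)x^4 + 27x^2 - 27x + 147/4


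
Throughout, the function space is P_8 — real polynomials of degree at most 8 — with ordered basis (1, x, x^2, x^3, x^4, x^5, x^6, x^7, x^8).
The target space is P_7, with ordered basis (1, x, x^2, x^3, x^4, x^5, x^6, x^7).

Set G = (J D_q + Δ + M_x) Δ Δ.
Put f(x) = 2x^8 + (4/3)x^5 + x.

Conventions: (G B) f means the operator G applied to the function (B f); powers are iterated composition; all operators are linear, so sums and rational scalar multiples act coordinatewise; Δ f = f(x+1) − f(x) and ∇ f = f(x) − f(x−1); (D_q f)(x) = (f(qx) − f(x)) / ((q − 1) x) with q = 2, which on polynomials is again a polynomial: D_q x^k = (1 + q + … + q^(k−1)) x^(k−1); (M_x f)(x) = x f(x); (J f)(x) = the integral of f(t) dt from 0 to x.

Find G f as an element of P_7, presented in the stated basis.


Δ f = 16x^7 + 56x^6 + 112x^5 + (440/3)x^4 + (376/3)x^3 + (208/3)x^2 + (68/3)x + 13/3
Δ Δ f = 112x^6 + 672x^5 + 1960x^4 + (10160/3)x^3 + 3552x^2 + (6328/3)x + 548
D_q Δ Δ f = 7056x^5 + 20832x^4 + 29400x^3 + (71120/3)x^2 + 10656x + 6328/3
J D_q Δ Δ f = 1176x^6 + (20832/5)x^5 + 7350x^4 + (71120/9)x^3 + 5328x^2 + (6328/3)x
Δ Δ Δ f = 672x^5 + 5040x^4 + 16800x^3 + 30320x^2 + 29136x + 11792
M_x Δ Δ f = 112x^7 + 672x^6 + 1960x^5 + (10160/3)x^4 + 3552x^3 + (6328/3)x^2 + 548x
(J D_q + Δ + M_x) Δ Δ f = 112x^7 + 1848x^6 + (33992/5)x^5 + (47330/3)x^4 + (254288/9)x^3 + (113272/3)x^2 + (95380/3)x + 11792

the result is g(x) = 112x^7 + 1848x^6 + (33992/5)x^5 + (47330/3)x^4 + (254288/9)x^3 + (113272/3)x^2 + (95380/3)x + 11792


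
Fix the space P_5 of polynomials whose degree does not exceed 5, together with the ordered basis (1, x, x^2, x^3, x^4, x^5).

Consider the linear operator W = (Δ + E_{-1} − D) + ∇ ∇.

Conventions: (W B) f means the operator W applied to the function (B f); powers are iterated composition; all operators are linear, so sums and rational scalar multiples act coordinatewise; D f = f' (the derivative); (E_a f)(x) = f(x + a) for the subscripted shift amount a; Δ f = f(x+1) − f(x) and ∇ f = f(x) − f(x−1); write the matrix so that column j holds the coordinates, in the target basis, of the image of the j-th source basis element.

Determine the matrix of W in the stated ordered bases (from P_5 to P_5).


the matrix is [[1, -1, 4, -6, 16, -30]; [0, 1, -2, 12, -24, 80]; [0, 0, 1, -3, 24, -60]; [0, 0, 0, 1, -4, 40]; [0, 0, 0, 0, 1, -5]; [0, 0, 0, 0, 0, 1]] (rows listed top to bottom)

image of 1: 1
image of x: x - 1
image of x^2: x^2 - 2x + 4
image of x^3: x^3 - 3x^2 + 12x - 6
image of x^4: x^4 - 4x^3 + 24x^2 - 24x + 16
image of x^5: x^5 - 5x^4 + 40x^3 - 60x^2 + 80x - 30
each image's coordinates form column j of the matrix


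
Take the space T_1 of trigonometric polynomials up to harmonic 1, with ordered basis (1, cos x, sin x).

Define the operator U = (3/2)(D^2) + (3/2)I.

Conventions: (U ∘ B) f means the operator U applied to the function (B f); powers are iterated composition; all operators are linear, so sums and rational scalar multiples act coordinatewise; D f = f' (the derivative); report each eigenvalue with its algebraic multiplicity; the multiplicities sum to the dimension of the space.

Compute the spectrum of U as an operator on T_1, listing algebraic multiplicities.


image of 1: 3/2
image of cos x: 0
image of sin x: 0
the matrix is diagonal; its diagonal is (3/2, 0, 0)
for a triangular matrix the eigenvalues are the diagonal entries, with algebraic multiplicity their repetition count

λ = 0 (multiplicity 2), λ = 3/2 (multiplicity 1)


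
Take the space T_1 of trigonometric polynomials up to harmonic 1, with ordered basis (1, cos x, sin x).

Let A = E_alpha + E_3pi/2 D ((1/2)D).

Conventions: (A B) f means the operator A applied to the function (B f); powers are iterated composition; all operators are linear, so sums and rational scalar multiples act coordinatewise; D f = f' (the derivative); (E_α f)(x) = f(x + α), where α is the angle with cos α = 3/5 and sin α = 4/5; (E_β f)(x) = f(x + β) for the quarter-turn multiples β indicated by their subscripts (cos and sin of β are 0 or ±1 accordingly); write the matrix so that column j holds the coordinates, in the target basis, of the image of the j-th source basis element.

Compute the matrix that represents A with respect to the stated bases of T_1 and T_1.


image of 1: 1
image of cos x: (3/5)cos x - (13/10)sin x
image of sin x: (13/10)cos x + (3/5)sin x
each image's coordinates form column j of the matrix

the matrix is [[1, 0, 0]; [0, 3/5, 13/10]; [0, -13/10, 3/5]] (rows listed top to bottom)


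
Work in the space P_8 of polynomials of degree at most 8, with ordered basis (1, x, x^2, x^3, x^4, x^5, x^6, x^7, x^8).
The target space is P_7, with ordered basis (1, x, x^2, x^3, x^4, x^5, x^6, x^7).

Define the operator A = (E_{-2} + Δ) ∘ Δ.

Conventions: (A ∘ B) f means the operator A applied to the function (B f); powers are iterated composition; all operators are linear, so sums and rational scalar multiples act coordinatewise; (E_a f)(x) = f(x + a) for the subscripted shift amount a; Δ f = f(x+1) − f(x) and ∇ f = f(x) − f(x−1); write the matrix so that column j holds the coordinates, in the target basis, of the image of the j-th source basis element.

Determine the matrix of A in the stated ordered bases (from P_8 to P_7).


image of 1: 0
image of x: 1
image of x^2: 2x - 1
image of x^3: 3x^2 - 3x + 13
image of x^4: 4x^3 - 6x^2 + 52x - 1
image of x^5: 5x^4 - 10x^3 + 130x^2 - 5x + 61
image of x^6: 6x^5 - 15x^4 + 260x^3 - 15x^2 + 366x - 1
image of x^7: 7x^6 - 21x^5 + 455x^4 - 35x^3 + 1281x^2 - 7x + 253
image of x^8: 8x^7 - 28x^6 + 728x^5 - 70x^4 + 3416x^3 - 28x^2 + 2024x - 1
each image's coordinates form column j of the matrix

the matrix is [[0, 1, -1, 13, -1, 61, -1, 253, -1]; [0, 0, 2, -3, 52, -5, 366, -7, 2024]; [0, 0, 0, 3, -6, 130, -15, 1281, -28]; [0, 0, 0, 0, 4, -10, 260, -35, 3416]; [0, 0, 0, 0, 0, 5, -15, 455, -70]; [0, 0, 0, 0, 0, 0, 6, -21, 728]; [0, 0, 0, 0, 0, 0, 0, 7, -28]; [0, 0, 0, 0, 0, 0, 0, 0, 8]] (rows listed top to bottom)


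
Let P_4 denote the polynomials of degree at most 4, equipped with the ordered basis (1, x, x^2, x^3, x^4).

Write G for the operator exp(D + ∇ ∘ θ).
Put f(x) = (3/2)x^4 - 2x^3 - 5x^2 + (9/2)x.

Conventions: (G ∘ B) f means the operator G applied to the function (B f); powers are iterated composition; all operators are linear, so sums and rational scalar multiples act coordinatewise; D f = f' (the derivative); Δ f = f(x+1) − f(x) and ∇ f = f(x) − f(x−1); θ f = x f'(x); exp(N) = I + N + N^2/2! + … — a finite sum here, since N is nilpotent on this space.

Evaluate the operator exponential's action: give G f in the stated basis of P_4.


order-1 term: 30x^3 - 60x^2 + 12x + 7
order-2 term: 180x^2 - 315x + 117
order-3 term: 360x - 330
order-4 term: 180
the series for exp(D + ∇ ∘ θ) f terminates at order 4
exp(D + ∇ ∘ θ) f = (3/2)x^4 + 28x^3 + 115x^2 + (123/2)x - 26

the result is g(x) = (3/2)x^4 + 28x^3 + 115x^2 + (123/2)x - 26


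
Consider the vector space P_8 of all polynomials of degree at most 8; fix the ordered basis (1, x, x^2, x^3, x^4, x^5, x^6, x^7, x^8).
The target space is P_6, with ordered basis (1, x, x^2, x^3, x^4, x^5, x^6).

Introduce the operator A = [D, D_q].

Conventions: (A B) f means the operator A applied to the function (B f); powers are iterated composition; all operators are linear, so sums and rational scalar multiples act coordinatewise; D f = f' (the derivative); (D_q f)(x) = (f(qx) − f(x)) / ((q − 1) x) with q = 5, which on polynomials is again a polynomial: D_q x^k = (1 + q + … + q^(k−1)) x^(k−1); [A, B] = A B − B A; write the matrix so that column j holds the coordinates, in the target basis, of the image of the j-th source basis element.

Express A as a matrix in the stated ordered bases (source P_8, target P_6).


image of 1: 0
image of x: 0
image of x^2: 4
image of x^3: 44x
image of x^4: 344x^2
image of x^5: 2344x^3
image of x^6: 14844x^4
image of x^7: 89844x^5
image of x^8: 527344x^6
each image's coordinates form column j of the matrix

the matrix is [[0, 0, 4, 0, 0, 0, 0, 0, 0]; [0, 0, 0, 44, 0, 0, 0, 0, 0]; [0, 0, 0, 0, 344, 0, 0, 0, 0]; [0, 0, 0, 0, 0, 2344, 0, 0, 0]; [0, 0, 0, 0, 0, 0, 14844, 0, 0]; [0, 0, 0, 0, 0, 0, 0, 89844, 0]; [0, 0, 0, 0, 0, 0, 0, 0, 527344]] (rows listed top to bottom)


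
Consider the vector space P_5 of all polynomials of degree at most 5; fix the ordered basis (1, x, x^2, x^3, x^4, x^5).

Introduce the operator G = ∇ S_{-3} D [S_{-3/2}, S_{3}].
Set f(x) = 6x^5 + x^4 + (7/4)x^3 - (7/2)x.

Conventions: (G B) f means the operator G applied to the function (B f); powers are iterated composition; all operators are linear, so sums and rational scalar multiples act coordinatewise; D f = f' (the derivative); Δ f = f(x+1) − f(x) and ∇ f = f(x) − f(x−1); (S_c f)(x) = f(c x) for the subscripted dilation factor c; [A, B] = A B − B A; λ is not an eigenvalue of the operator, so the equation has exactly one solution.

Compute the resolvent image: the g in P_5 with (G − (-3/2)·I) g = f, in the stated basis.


write g with unknown coordinates in the stated basis and equate coefficients in (G − (-3/2)·I) g = f
solving from the highest basis element down gives g = 4x^5 + (2/3)x^4 + (7/6)x^3 - (7/3)x
check: G g = 0
so G g − (-3/2)·g = 6x^5 + x^4 + (7/4)x^3 - (7/2)x = f ✓

g(x) = 4x^5 + (2/3)x^4 + (7/6)x^3 - (7/3)x


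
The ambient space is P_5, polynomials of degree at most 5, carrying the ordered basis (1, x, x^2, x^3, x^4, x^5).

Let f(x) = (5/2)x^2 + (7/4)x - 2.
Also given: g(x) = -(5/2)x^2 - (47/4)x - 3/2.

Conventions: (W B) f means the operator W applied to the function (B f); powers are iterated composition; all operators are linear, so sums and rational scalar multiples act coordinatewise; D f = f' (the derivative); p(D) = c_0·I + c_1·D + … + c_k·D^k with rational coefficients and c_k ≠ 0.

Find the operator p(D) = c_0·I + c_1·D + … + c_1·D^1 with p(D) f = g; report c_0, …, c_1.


c_0 = -1, c_1 = -2

D^0 f = (5/2)x^2 + (7/4)x - 2
D^1 f = 5x + 7/4
matching coefficients of g against c_0 f + c_1 Df + … from the top degree down determines the c_i
solution: c_0 = -1, c_1 = -2


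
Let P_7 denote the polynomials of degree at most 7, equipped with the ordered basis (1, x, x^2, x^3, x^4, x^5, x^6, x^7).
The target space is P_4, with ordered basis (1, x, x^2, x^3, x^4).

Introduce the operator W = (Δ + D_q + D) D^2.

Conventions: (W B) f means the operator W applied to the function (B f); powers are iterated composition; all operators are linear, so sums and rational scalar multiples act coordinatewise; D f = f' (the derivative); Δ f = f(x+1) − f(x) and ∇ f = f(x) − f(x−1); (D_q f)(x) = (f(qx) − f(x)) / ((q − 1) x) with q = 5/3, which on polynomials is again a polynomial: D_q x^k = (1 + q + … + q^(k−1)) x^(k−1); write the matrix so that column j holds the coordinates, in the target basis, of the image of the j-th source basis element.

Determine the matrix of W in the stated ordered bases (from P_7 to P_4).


image of 1: 0
image of x: 0
image of x^2: 0
image of x^3: 18
image of x^4: 80x + 12
image of x^5: (2060/9)x^2 + 60x + 20
image of x^6: (4880/9)x^3 + 180x^2 + 120x + 30
image of x^7: (31514/27)x^4 + 420x^3 + 420x^2 + 210x + 42
each image's coordinates form column j of the matrix

the matrix is [[0, 0, 0, 18, 12, 20, 30, 42]; [0, 0, 0, 0, 80, 60, 120, 210]; [0, 0, 0, 0, 0, 2060/9, 180, 420]; [0, 0, 0, 0, 0, 0, 4880/9, 420]; [0, 0, 0, 0, 0, 0, 0, 31514/27]] (rows listed top to bottom)


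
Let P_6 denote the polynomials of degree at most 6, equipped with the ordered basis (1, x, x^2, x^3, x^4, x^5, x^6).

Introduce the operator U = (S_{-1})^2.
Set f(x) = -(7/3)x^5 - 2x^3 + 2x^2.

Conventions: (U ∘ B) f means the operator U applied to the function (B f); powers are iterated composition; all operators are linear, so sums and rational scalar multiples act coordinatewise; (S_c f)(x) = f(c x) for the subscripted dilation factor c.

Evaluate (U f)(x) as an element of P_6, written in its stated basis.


g(x) = -(7/3)x^5 - 2x^3 + 2x^2

S_{-1} f = (7/3)x^5 + 2x^3 + 2x^2
S_{-1} S_{-1} f = -(7/3)x^5 - 2x^3 + 2x^2


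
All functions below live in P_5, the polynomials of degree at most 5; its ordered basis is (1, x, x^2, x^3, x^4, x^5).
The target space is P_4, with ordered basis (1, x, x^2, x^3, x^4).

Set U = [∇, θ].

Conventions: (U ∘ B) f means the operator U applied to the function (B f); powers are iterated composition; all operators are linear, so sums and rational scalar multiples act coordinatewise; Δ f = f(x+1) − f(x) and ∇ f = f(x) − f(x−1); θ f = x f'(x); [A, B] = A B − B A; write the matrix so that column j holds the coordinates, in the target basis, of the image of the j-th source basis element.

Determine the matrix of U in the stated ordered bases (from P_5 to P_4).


the matrix is [[0, 1, -2, 3, -4, 5]; [0, 0, 2, -6, 12, -20]; [0, 0, 0, 3, -12, 30]; [0, 0, 0, 0, 4, -20]; [0, 0, 0, 0, 0, 5]] (rows listed top to bottom)

image of 1: 0
image of x: 1
image of x^2: 2x - 2
image of x^3: 3x^2 - 6x + 3
image of x^4: 4x^3 - 12x^2 + 12x - 4
image of x^5: 5x^4 - 20x^3 + 30x^2 - 20x + 5
each image's coordinates form column j of the matrix


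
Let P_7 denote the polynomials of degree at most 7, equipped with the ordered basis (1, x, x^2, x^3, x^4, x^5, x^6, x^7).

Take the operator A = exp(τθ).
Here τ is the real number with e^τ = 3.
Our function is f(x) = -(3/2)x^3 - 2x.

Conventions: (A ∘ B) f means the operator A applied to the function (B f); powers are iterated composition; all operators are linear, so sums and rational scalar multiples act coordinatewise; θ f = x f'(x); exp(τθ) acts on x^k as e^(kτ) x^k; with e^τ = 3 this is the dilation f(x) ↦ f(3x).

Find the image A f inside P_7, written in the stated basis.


the result is g(x) = -(81/2)x^3 - 6x

exp(τθ) x^k = e^(kτ) x^k; with e^τ = 3 this sends x^k to 3^k x^k
x ↦ 3 x
x^3 ↦ 27 x^3
applying this coordinatewise to f: exp(τθ) f = -(81/2)x^3 - 6x


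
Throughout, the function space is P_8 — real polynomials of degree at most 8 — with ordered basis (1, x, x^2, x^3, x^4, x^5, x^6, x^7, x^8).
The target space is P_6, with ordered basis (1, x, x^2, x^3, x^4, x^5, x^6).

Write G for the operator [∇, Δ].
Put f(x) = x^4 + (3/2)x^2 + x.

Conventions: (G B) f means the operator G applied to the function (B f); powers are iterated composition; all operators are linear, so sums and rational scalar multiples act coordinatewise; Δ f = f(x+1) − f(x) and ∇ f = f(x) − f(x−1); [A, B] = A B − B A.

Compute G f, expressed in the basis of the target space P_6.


g(x) = 0

Δ f = 4x^3 + 6x^2 + 7x + 7/2
∇ Δ f = 12x^2 + 5
∇ f = 4x^3 - 6x^2 + 7x - 3/2
Δ ∇ f = 12x^2 + 5
[∇, Δ] f = 0


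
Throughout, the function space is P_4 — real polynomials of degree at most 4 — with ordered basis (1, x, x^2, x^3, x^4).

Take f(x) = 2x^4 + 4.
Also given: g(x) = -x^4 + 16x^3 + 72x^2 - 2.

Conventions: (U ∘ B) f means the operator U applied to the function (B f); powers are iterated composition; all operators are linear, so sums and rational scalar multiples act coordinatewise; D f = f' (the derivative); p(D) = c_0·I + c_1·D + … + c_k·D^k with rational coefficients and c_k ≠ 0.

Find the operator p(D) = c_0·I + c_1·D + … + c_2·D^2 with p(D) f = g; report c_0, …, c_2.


D^0 f = 2x^4 + 4
D^1 f = 8x^3
D^2 f = 24x^2
matching coefficients of g against c_0 f + c_1 Df + … from the top degree down determines the c_i
solution: c_0 = -1/2, c_1 = 2, c_2 = 3

c_0 = -1/2, c_1 = 2, c_2 = 3


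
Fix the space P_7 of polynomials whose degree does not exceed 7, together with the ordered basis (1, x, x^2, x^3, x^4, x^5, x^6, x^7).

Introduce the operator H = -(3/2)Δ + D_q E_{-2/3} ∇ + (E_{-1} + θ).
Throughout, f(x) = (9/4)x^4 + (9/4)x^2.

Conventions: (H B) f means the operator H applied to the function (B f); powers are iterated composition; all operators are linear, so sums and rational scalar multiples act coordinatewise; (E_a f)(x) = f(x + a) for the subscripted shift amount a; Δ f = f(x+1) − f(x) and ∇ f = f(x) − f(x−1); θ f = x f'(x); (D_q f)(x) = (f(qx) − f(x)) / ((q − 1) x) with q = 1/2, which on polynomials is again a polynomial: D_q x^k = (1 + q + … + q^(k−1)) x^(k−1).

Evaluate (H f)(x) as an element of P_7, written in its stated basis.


the image equals g(x) = (45/4)x^4 - (45/2)x^3 + (63/4)x^2 - 81x + 165/4

Δ f = 9x^3 + (27/2)x^2 + (27/2)x + 9/2
(-(3/2)Δ) f = -(27/2)x^3 - (81/4)x^2 - (81/4)x - 27/4
∇ f = 9x^3 - (27/2)x^2 + (27/2)x - 9/2
E_{-2/3} ∇ f = 9x^3 - (63/2)x^2 + (87/2)x - 133/6
D_q E_{-2/3} ∇ f = (63/4)x^2 - (189/4)x + 87/2
E_{-1} f = (9/4)x^4 - 9x^3 + (63/4)x^2 - (27/2)x + 9/2
θ f = 9x^4 + (9/2)x^2
(E_{-1} + θ) f = (45/4)x^4 - 9x^3 + (81/4)x^2 - (27/2)x + 9/2
(-(3/2)Δ + D_q E_{-2/3} ∇ + (E_{-1} + θ)) f = (45/4)x^4 - (45/2)x^3 + (63/4)x^2 - 81x + 165/4


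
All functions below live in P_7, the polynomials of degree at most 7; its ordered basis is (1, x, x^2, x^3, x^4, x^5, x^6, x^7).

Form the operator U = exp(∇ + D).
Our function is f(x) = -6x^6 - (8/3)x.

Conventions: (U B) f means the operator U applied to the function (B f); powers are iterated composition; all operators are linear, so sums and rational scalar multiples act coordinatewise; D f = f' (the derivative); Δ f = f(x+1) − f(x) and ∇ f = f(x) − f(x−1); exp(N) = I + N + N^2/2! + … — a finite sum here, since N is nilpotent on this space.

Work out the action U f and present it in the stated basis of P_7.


g(x) = -6x^6 - 72x^5 - 270x^4 - 360x^3 - 180x^2 - (332/3)x - 106/3

order-1 term: -72x^5 + 90x^4 - 120x^3 + 90x^2 - 36x + 2/3
order-2 term: -360x^4 + 720x^3 - 990x^2 + 720x - 222
order-3 term: -960x^3 + 2160x^2 - 2520x + 1170
order-4 term: -1440x^2 + 2880x - 2040
order-5 term: -1152x + 1440
order-6 term: -384
the series for exp(∇ + D) f terminates at order 6
exp(∇ + D) f = -6x^6 - 72x^5 - 270x^4 - 360x^3 - 180x^2 - (332/3)x - 106/3


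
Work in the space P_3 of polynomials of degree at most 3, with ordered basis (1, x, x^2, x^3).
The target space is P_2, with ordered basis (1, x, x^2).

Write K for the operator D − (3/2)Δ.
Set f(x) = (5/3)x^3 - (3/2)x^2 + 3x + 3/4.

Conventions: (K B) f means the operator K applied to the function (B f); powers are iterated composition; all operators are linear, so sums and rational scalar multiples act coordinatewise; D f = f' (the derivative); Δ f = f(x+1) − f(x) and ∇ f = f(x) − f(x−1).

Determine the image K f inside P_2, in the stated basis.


the image equals g(x) = -(5/2)x^2 - 6x - 7/4

D f = 5x^2 - 3x + 3
Δ f = 5x^2 + 2x + 19/6
(-(3/2)Δ) f = -(15/2)x^2 - 3x - 19/4
(D − (3/2)Δ) f = -(5/2)x^2 - 6x - 7/4


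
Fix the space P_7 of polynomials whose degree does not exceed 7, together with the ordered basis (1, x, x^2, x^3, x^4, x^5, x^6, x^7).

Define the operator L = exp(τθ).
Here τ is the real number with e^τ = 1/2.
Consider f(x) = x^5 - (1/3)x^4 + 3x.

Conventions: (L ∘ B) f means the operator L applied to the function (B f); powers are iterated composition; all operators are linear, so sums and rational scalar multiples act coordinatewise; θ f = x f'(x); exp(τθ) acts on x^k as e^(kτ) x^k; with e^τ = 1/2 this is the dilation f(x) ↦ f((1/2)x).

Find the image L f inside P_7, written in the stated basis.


the image equals g(x) = (1/32)x^5 - (1/48)x^4 + (3/2)x

exp(τθ) x^k = e^(kτ) x^k; with e^τ = 1/2 this sends x^k to (1/2)^k x^k
x ↦ 1/2 x
x^4 ↦ 1/16 x^4
x^5 ↦ 1/32 x^5
applying this coordinatewise to f: exp(τθ) f = (1/32)x^5 - (1/48)x^4 + (3/2)x


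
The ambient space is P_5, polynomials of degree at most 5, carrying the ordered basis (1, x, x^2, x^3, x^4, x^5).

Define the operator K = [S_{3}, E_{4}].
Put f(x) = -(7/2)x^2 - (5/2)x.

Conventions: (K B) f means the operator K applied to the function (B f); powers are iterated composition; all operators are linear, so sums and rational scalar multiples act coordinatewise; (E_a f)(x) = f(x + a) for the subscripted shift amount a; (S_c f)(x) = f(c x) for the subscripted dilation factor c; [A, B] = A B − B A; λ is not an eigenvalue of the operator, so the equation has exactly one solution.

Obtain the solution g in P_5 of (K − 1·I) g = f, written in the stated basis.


the result is g(x) = (7/2)x^2 - (331/2)x + 876

write g with unknown coordinates in the stated basis and equate coefficients in (K − 1·I) g = f
solving from the highest basis element down gives g = (7/2)x^2 - (331/2)x + 876
check: K g = -168x + 876
so K g − 1·g = -(7/2)x^2 - (5/2)x = f ✓


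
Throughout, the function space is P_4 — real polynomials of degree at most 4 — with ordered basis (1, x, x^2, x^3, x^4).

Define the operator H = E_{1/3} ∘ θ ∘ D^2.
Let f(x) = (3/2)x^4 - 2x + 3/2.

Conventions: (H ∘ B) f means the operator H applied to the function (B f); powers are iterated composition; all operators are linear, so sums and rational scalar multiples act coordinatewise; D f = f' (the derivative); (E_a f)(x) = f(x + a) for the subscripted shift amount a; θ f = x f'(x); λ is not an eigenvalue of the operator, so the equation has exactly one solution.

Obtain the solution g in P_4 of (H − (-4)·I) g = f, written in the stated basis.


g(x) = (3/8)x^4 - (9/4)x^2 - 2x + 1/8

write g with unknown coordinates in the stated basis and equate coefficients in (H − (-4)·I) g = f
solving from the highest basis element down gives g = (3/8)x^4 - (9/4)x^2 - 2x + 1/8
check: H g = 9x^2 + 6x + 1
so H g − (-4)·g = (3/2)x^4 - 2x + 3/2 = f ✓
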